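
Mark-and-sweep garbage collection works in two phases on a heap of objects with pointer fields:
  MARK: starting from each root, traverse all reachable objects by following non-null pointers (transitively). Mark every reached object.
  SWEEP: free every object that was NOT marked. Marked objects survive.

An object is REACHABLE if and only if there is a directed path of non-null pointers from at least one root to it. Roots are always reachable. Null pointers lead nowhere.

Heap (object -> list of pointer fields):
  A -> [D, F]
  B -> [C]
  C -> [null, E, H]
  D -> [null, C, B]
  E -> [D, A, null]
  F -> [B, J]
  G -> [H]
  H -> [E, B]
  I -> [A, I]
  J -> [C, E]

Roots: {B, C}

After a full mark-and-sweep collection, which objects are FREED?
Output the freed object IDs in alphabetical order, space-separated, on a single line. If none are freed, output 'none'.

Answer: G I

Derivation:
Roots: B C
Mark B: refs=C, marked=B
Mark C: refs=null E H, marked=B C
Mark E: refs=D A null, marked=B C E
Mark H: refs=E B, marked=B C E H
Mark D: refs=null C B, marked=B C D E H
Mark A: refs=D F, marked=A B C D E H
Mark F: refs=B J, marked=A B C D E F H
Mark J: refs=C E, marked=A B C D E F H J
Unmarked (collected): G I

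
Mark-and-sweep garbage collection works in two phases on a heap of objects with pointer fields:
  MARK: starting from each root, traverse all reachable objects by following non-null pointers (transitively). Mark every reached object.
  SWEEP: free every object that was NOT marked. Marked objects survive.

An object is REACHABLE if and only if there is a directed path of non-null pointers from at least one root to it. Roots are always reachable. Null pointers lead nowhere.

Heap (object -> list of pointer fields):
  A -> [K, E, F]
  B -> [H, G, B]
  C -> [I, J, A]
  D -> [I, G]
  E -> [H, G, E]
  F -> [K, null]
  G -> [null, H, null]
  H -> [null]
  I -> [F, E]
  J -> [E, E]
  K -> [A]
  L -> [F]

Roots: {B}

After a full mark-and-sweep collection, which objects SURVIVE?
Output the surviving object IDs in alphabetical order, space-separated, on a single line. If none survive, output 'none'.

Roots: B
Mark B: refs=H G B, marked=B
Mark H: refs=null, marked=B H
Mark G: refs=null H null, marked=B G H
Unmarked (collected): A C D E F I J K L

Answer: B G H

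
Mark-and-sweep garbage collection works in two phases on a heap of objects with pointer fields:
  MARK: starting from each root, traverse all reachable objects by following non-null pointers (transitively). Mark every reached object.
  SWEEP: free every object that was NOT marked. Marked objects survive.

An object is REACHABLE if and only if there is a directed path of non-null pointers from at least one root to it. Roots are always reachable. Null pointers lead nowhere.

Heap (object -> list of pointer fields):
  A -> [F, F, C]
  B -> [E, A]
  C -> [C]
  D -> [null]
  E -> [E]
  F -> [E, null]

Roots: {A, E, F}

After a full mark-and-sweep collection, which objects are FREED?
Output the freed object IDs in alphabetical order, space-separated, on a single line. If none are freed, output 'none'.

Answer: B D

Derivation:
Roots: A E F
Mark A: refs=F F C, marked=A
Mark E: refs=E, marked=A E
Mark F: refs=E null, marked=A E F
Mark C: refs=C, marked=A C E F
Unmarked (collected): B D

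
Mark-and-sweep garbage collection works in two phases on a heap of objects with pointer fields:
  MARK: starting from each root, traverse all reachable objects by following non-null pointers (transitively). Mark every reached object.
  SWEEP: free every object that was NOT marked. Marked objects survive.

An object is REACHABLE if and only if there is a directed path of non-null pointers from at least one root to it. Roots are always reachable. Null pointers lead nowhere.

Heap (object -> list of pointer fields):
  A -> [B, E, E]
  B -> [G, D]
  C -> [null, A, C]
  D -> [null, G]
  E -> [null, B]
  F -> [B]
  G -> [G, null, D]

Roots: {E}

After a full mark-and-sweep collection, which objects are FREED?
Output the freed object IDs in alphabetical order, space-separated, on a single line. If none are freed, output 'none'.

Roots: E
Mark E: refs=null B, marked=E
Mark B: refs=G D, marked=B E
Mark G: refs=G null D, marked=B E G
Mark D: refs=null G, marked=B D E G
Unmarked (collected): A C F

Answer: A C F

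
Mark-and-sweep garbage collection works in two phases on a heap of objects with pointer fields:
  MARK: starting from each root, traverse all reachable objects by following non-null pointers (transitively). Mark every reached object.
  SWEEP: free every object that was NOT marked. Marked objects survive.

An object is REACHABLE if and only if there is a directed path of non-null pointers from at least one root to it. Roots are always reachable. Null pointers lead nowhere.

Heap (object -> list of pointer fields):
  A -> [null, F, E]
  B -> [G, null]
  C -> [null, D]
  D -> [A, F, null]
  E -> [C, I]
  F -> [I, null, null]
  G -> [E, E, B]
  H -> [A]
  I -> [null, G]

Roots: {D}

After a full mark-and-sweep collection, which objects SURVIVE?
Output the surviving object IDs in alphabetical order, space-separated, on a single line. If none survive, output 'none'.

Roots: D
Mark D: refs=A F null, marked=D
Mark A: refs=null F E, marked=A D
Mark F: refs=I null null, marked=A D F
Mark E: refs=C I, marked=A D E F
Mark I: refs=null G, marked=A D E F I
Mark C: refs=null D, marked=A C D E F I
Mark G: refs=E E B, marked=A C D E F G I
Mark B: refs=G null, marked=A B C D E F G I
Unmarked (collected): H

Answer: A B C D E F G I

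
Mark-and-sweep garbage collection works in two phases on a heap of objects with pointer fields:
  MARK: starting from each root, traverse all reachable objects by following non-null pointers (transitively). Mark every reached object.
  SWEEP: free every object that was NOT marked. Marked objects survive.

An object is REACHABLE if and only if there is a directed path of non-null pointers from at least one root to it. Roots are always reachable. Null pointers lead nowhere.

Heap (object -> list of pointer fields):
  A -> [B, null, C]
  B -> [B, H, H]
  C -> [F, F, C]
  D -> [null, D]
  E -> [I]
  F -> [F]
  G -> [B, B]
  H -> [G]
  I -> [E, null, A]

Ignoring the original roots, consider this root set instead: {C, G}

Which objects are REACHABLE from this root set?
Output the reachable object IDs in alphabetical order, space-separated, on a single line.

Answer: B C F G H

Derivation:
Roots: C G
Mark C: refs=F F C, marked=C
Mark G: refs=B B, marked=C G
Mark F: refs=F, marked=C F G
Mark B: refs=B H H, marked=B C F G
Mark H: refs=G, marked=B C F G H
Unmarked (collected): A D E I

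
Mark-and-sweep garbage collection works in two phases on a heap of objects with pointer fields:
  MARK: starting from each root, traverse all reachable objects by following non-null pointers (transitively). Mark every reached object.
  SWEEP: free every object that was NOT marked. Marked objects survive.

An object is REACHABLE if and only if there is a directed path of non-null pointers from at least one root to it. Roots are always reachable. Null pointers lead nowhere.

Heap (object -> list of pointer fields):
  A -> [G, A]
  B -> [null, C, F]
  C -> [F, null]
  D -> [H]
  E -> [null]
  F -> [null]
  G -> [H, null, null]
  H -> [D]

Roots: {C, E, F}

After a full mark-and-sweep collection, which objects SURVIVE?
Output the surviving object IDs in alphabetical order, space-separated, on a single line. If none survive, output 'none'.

Roots: C E F
Mark C: refs=F null, marked=C
Mark E: refs=null, marked=C E
Mark F: refs=null, marked=C E F
Unmarked (collected): A B D G H

Answer: C E F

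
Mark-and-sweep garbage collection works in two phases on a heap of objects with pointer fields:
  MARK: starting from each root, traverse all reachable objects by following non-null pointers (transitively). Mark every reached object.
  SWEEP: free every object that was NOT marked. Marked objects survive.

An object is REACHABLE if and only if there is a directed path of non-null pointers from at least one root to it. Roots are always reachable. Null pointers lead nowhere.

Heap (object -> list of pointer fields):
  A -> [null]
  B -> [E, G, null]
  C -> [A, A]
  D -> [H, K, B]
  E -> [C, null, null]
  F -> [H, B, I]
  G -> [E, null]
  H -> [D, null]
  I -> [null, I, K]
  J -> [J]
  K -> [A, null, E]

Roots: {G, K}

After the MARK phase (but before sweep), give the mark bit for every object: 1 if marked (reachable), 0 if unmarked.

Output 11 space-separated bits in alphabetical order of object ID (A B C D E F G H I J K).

Answer: 1 0 1 0 1 0 1 0 0 0 1

Derivation:
Roots: G K
Mark G: refs=E null, marked=G
Mark K: refs=A null E, marked=G K
Mark E: refs=C null null, marked=E G K
Mark A: refs=null, marked=A E G K
Mark C: refs=A A, marked=A C E G K
Unmarked (collected): B D F H I J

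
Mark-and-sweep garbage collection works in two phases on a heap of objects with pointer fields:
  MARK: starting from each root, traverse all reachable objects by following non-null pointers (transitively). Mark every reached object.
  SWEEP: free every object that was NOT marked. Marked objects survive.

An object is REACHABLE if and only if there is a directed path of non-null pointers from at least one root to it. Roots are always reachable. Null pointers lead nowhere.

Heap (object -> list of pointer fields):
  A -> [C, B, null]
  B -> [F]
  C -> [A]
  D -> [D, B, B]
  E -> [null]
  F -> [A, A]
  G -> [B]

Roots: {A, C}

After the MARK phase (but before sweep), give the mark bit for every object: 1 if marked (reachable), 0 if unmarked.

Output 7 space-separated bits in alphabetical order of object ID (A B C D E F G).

Roots: A C
Mark A: refs=C B null, marked=A
Mark C: refs=A, marked=A C
Mark B: refs=F, marked=A B C
Mark F: refs=A A, marked=A B C F
Unmarked (collected): D E G

Answer: 1 1 1 0 0 1 0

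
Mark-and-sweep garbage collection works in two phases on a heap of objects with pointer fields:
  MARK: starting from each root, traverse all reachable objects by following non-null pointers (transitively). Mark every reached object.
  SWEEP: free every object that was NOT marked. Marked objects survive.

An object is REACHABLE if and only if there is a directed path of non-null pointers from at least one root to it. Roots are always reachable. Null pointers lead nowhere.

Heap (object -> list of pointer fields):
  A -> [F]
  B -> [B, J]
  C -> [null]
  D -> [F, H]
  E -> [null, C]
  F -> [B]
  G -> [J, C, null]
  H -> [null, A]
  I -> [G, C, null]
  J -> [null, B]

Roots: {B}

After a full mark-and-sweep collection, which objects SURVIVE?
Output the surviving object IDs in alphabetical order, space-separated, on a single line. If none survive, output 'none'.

Answer: B J

Derivation:
Roots: B
Mark B: refs=B J, marked=B
Mark J: refs=null B, marked=B J
Unmarked (collected): A C D E F G H I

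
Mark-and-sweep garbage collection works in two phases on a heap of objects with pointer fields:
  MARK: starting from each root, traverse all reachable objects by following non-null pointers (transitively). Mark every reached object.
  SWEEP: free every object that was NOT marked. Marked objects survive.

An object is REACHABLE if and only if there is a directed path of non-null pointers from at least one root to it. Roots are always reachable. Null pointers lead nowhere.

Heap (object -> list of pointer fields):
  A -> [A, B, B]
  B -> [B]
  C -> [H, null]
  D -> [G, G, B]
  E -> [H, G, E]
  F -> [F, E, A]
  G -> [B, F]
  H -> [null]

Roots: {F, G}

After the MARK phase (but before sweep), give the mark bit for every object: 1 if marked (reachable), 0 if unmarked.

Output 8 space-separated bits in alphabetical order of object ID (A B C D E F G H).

Answer: 1 1 0 0 1 1 1 1

Derivation:
Roots: F G
Mark F: refs=F E A, marked=F
Mark G: refs=B F, marked=F G
Mark E: refs=H G E, marked=E F G
Mark A: refs=A B B, marked=A E F G
Mark B: refs=B, marked=A B E F G
Mark H: refs=null, marked=A B E F G H
Unmarked (collected): C D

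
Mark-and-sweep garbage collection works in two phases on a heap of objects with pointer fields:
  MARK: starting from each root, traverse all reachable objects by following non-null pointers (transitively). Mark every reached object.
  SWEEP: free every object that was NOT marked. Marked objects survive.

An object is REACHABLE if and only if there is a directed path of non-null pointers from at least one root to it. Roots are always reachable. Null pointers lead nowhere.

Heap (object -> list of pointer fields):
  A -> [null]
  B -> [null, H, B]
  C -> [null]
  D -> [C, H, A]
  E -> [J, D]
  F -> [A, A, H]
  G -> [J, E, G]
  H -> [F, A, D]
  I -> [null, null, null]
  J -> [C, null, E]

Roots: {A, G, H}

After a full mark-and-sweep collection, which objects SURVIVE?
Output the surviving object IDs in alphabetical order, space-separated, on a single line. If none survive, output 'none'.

Answer: A C D E F G H J

Derivation:
Roots: A G H
Mark A: refs=null, marked=A
Mark G: refs=J E G, marked=A G
Mark H: refs=F A D, marked=A G H
Mark J: refs=C null E, marked=A G H J
Mark E: refs=J D, marked=A E G H J
Mark F: refs=A A H, marked=A E F G H J
Mark D: refs=C H A, marked=A D E F G H J
Mark C: refs=null, marked=A C D E F G H J
Unmarked (collected): B I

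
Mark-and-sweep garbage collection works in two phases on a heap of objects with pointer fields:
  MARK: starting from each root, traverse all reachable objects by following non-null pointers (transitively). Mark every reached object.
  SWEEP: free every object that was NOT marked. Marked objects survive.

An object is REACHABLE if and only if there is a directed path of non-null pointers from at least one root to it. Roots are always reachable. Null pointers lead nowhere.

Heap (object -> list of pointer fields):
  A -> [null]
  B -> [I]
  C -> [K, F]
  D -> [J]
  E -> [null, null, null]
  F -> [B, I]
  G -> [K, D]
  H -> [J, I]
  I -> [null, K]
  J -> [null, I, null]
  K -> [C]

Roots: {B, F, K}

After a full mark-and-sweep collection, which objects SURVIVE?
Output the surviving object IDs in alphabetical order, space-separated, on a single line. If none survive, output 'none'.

Answer: B C F I K

Derivation:
Roots: B F K
Mark B: refs=I, marked=B
Mark F: refs=B I, marked=B F
Mark K: refs=C, marked=B F K
Mark I: refs=null K, marked=B F I K
Mark C: refs=K F, marked=B C F I K
Unmarked (collected): A D E G H J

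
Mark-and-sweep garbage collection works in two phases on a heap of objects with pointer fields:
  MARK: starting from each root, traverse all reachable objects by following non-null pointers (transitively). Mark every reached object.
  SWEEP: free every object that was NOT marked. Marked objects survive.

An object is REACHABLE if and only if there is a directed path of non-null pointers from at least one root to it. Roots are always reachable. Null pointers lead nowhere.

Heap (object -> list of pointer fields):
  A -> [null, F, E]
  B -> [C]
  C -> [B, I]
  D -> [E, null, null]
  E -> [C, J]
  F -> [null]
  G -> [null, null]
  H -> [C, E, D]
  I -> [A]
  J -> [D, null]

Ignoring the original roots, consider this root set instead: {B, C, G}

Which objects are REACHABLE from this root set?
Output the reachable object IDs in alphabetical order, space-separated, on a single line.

Answer: A B C D E F G I J

Derivation:
Roots: B C G
Mark B: refs=C, marked=B
Mark C: refs=B I, marked=B C
Mark G: refs=null null, marked=B C G
Mark I: refs=A, marked=B C G I
Mark A: refs=null F E, marked=A B C G I
Mark F: refs=null, marked=A B C F G I
Mark E: refs=C J, marked=A B C E F G I
Mark J: refs=D null, marked=A B C E F G I J
Mark D: refs=E null null, marked=A B C D E F G I J
Unmarked (collected): H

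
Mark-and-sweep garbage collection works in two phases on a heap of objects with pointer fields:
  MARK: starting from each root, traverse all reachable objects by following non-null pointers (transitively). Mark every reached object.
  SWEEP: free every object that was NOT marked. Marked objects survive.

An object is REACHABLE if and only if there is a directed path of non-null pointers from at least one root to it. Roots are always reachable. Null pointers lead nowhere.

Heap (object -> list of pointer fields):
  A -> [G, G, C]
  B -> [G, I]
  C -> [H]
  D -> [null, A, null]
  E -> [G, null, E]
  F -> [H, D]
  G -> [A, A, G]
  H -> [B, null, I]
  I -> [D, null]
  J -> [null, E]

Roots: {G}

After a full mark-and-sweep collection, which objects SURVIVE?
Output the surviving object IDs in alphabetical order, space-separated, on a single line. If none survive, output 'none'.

Answer: A B C D G H I

Derivation:
Roots: G
Mark G: refs=A A G, marked=G
Mark A: refs=G G C, marked=A G
Mark C: refs=H, marked=A C G
Mark H: refs=B null I, marked=A C G H
Mark B: refs=G I, marked=A B C G H
Mark I: refs=D null, marked=A B C G H I
Mark D: refs=null A null, marked=A B C D G H I
Unmarked (collected): E F J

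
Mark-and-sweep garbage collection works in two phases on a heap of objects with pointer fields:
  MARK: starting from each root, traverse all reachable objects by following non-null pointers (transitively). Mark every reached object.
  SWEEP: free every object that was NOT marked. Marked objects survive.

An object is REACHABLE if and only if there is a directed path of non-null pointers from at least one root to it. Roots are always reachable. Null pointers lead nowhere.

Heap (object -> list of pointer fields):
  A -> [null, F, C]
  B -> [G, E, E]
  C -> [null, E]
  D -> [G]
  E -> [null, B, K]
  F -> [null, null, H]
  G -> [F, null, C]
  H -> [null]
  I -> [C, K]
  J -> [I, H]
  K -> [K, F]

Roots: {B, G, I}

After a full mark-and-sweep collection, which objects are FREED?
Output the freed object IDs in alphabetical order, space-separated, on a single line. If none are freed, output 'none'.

Roots: B G I
Mark B: refs=G E E, marked=B
Mark G: refs=F null C, marked=B G
Mark I: refs=C K, marked=B G I
Mark E: refs=null B K, marked=B E G I
Mark F: refs=null null H, marked=B E F G I
Mark C: refs=null E, marked=B C E F G I
Mark K: refs=K F, marked=B C E F G I K
Mark H: refs=null, marked=B C E F G H I K
Unmarked (collected): A D J

Answer: A D J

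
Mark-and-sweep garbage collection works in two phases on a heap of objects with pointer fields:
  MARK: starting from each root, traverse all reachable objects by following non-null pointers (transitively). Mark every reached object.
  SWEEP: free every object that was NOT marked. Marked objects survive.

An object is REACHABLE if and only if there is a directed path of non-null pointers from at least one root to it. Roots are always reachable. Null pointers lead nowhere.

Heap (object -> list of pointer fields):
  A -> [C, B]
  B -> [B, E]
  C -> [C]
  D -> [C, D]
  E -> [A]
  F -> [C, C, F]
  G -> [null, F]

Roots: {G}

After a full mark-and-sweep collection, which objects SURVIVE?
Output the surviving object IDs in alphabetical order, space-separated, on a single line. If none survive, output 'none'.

Roots: G
Mark G: refs=null F, marked=G
Mark F: refs=C C F, marked=F G
Mark C: refs=C, marked=C F G
Unmarked (collected): A B D E

Answer: C F G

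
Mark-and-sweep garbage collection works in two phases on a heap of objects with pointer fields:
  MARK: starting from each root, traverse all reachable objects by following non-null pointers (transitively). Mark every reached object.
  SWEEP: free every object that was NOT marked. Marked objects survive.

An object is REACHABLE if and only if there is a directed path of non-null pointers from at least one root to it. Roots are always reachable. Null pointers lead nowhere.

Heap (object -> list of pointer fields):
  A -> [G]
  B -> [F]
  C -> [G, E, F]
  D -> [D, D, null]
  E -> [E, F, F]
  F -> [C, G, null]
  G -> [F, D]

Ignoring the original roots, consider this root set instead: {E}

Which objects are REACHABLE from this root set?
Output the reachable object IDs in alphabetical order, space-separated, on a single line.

Answer: C D E F G

Derivation:
Roots: E
Mark E: refs=E F F, marked=E
Mark F: refs=C G null, marked=E F
Mark C: refs=G E F, marked=C E F
Mark G: refs=F D, marked=C E F G
Mark D: refs=D D null, marked=C D E F G
Unmarked (collected): A B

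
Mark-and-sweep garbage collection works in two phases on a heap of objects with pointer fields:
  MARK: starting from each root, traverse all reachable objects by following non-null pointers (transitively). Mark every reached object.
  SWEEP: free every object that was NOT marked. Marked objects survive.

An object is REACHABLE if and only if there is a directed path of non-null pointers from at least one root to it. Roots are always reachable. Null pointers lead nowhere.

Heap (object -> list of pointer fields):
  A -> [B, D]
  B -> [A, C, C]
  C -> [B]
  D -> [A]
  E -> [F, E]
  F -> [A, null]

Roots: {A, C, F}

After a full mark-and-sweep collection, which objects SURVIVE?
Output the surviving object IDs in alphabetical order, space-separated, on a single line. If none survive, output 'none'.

Roots: A C F
Mark A: refs=B D, marked=A
Mark C: refs=B, marked=A C
Mark F: refs=A null, marked=A C F
Mark B: refs=A C C, marked=A B C F
Mark D: refs=A, marked=A B C D F
Unmarked (collected): E

Answer: A B C D F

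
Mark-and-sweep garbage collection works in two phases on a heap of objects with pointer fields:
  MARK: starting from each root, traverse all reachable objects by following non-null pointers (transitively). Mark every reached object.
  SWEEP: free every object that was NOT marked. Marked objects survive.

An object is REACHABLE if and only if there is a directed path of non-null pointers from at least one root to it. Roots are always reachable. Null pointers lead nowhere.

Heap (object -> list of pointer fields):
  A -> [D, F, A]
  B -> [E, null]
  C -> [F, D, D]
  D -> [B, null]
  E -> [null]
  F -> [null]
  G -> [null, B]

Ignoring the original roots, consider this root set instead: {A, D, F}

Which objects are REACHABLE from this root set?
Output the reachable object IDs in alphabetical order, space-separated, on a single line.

Answer: A B D E F

Derivation:
Roots: A D F
Mark A: refs=D F A, marked=A
Mark D: refs=B null, marked=A D
Mark F: refs=null, marked=A D F
Mark B: refs=E null, marked=A B D F
Mark E: refs=null, marked=A B D E F
Unmarked (collected): C G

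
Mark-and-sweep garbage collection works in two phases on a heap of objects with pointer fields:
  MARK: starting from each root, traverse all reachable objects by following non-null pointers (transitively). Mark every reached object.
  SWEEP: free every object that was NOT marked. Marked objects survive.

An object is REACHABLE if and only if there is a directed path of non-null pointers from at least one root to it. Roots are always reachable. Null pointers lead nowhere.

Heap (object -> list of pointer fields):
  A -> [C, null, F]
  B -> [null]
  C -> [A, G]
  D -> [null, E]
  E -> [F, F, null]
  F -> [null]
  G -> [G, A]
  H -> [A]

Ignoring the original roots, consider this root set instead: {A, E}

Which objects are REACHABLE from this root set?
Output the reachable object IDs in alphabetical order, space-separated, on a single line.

Answer: A C E F G

Derivation:
Roots: A E
Mark A: refs=C null F, marked=A
Mark E: refs=F F null, marked=A E
Mark C: refs=A G, marked=A C E
Mark F: refs=null, marked=A C E F
Mark G: refs=G A, marked=A C E F G
Unmarked (collected): B D H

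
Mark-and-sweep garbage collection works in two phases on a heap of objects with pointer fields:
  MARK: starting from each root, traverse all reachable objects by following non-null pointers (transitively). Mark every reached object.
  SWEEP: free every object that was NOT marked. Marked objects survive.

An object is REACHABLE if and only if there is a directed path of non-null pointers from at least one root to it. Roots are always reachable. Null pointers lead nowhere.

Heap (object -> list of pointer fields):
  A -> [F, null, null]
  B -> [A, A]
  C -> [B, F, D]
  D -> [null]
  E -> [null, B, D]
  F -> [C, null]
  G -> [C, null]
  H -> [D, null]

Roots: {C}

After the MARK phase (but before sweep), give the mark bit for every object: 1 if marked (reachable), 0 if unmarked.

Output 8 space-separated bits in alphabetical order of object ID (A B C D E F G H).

Roots: C
Mark C: refs=B F D, marked=C
Mark B: refs=A A, marked=B C
Mark F: refs=C null, marked=B C F
Mark D: refs=null, marked=B C D F
Mark A: refs=F null null, marked=A B C D F
Unmarked (collected): E G H

Answer: 1 1 1 1 0 1 0 0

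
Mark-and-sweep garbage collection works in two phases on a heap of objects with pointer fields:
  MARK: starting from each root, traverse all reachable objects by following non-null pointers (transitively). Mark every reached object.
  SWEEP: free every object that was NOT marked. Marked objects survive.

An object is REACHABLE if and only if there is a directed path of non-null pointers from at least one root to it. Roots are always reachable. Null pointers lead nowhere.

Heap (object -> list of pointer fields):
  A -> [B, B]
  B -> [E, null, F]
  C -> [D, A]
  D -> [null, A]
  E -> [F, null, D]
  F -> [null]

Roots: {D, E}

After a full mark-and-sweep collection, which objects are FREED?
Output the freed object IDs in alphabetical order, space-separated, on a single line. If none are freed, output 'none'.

Roots: D E
Mark D: refs=null A, marked=D
Mark E: refs=F null D, marked=D E
Mark A: refs=B B, marked=A D E
Mark F: refs=null, marked=A D E F
Mark B: refs=E null F, marked=A B D E F
Unmarked (collected): C

Answer: C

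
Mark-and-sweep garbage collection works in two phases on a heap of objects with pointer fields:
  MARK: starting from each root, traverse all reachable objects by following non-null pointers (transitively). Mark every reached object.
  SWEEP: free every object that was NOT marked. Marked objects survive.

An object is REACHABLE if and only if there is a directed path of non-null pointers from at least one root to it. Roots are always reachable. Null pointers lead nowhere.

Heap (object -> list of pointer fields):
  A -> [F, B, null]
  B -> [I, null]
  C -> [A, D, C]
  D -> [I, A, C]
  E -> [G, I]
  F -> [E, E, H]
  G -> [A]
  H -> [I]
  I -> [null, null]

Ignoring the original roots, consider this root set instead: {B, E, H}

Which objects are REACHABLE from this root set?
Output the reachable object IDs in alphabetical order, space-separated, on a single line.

Answer: A B E F G H I

Derivation:
Roots: B E H
Mark B: refs=I null, marked=B
Mark E: refs=G I, marked=B E
Mark H: refs=I, marked=B E H
Mark I: refs=null null, marked=B E H I
Mark G: refs=A, marked=B E G H I
Mark A: refs=F B null, marked=A B E G H I
Mark F: refs=E E H, marked=A B E F G H I
Unmarked (collected): C D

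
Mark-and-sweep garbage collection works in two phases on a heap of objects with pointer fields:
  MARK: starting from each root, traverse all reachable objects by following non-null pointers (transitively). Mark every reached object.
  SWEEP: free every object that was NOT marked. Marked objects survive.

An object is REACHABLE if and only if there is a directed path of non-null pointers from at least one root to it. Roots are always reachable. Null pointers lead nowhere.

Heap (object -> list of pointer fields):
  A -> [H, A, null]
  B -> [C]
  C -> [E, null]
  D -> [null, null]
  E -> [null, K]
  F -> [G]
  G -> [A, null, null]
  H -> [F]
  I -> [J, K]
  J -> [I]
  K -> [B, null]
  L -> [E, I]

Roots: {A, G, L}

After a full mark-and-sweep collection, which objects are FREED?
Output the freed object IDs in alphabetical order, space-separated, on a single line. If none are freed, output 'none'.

Answer: D

Derivation:
Roots: A G L
Mark A: refs=H A null, marked=A
Mark G: refs=A null null, marked=A G
Mark L: refs=E I, marked=A G L
Mark H: refs=F, marked=A G H L
Mark E: refs=null K, marked=A E G H L
Mark I: refs=J K, marked=A E G H I L
Mark F: refs=G, marked=A E F G H I L
Mark K: refs=B null, marked=A E F G H I K L
Mark J: refs=I, marked=A E F G H I J K L
Mark B: refs=C, marked=A B E F G H I J K L
Mark C: refs=E null, marked=A B C E F G H I J K L
Unmarked (collected): D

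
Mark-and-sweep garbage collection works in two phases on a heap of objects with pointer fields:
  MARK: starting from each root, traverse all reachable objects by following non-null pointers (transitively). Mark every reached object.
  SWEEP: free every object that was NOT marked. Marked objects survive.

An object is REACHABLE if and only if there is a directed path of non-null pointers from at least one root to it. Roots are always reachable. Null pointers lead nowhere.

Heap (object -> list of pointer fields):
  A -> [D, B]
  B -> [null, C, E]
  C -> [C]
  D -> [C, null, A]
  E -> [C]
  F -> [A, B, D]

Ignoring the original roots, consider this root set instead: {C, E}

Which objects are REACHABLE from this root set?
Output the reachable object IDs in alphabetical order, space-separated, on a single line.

Roots: C E
Mark C: refs=C, marked=C
Mark E: refs=C, marked=C E
Unmarked (collected): A B D F

Answer: C E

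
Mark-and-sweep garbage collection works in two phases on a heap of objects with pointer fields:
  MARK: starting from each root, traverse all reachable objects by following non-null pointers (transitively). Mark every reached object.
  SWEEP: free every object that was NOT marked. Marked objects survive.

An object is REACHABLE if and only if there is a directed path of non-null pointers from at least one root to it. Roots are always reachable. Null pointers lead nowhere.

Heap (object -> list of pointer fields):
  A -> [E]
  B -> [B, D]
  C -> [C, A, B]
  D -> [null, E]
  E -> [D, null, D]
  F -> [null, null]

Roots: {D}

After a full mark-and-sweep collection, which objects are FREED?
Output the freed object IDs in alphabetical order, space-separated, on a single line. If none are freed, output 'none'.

Answer: A B C F

Derivation:
Roots: D
Mark D: refs=null E, marked=D
Mark E: refs=D null D, marked=D E
Unmarked (collected): A B C F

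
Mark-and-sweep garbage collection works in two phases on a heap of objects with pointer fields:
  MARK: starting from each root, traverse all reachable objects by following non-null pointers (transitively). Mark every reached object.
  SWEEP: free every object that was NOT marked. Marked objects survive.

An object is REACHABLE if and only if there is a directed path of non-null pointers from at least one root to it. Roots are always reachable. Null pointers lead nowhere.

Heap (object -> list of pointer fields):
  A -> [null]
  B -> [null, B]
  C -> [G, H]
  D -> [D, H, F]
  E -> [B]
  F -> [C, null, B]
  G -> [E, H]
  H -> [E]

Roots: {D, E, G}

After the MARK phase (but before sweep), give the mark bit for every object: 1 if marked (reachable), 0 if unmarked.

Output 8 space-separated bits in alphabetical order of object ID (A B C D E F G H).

Roots: D E G
Mark D: refs=D H F, marked=D
Mark E: refs=B, marked=D E
Mark G: refs=E H, marked=D E G
Mark H: refs=E, marked=D E G H
Mark F: refs=C null B, marked=D E F G H
Mark B: refs=null B, marked=B D E F G H
Mark C: refs=G H, marked=B C D E F G H
Unmarked (collected): A

Answer: 0 1 1 1 1 1 1 1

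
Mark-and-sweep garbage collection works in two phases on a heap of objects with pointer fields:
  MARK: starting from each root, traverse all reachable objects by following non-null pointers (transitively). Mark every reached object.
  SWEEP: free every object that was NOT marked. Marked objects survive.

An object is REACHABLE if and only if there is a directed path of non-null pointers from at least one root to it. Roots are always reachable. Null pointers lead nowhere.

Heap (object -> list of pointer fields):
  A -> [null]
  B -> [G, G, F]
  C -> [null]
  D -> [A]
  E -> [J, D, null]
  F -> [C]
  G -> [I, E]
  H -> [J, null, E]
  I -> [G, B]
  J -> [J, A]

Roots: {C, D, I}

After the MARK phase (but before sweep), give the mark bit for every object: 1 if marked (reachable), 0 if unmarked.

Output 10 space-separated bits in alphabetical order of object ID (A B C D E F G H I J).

Answer: 1 1 1 1 1 1 1 0 1 1

Derivation:
Roots: C D I
Mark C: refs=null, marked=C
Mark D: refs=A, marked=C D
Mark I: refs=G B, marked=C D I
Mark A: refs=null, marked=A C D I
Mark G: refs=I E, marked=A C D G I
Mark B: refs=G G F, marked=A B C D G I
Mark E: refs=J D null, marked=A B C D E G I
Mark F: refs=C, marked=A B C D E F G I
Mark J: refs=J A, marked=A B C D E F G I J
Unmarked (collected): H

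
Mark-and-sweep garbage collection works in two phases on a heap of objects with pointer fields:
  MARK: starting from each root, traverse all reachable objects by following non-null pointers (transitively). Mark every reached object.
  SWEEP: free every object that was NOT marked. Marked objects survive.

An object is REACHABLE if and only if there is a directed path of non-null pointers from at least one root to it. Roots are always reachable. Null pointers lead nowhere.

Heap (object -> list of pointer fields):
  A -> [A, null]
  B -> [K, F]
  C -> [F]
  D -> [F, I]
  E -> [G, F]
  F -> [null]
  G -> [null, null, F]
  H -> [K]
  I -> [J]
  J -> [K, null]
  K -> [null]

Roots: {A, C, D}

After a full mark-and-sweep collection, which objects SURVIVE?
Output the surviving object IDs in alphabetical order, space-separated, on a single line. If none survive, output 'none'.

Roots: A C D
Mark A: refs=A null, marked=A
Mark C: refs=F, marked=A C
Mark D: refs=F I, marked=A C D
Mark F: refs=null, marked=A C D F
Mark I: refs=J, marked=A C D F I
Mark J: refs=K null, marked=A C D F I J
Mark K: refs=null, marked=A C D F I J K
Unmarked (collected): B E G H

Answer: A C D F I J K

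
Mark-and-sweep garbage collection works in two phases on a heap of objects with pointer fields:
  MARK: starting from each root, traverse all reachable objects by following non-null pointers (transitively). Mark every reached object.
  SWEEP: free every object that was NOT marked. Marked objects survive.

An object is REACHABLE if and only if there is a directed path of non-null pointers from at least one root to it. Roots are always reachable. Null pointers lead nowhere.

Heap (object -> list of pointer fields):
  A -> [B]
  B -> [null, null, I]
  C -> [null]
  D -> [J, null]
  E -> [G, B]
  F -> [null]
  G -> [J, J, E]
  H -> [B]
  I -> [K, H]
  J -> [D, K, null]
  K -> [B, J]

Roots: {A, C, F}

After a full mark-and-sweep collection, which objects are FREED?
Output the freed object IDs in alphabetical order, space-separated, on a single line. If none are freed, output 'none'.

Answer: E G

Derivation:
Roots: A C F
Mark A: refs=B, marked=A
Mark C: refs=null, marked=A C
Mark F: refs=null, marked=A C F
Mark B: refs=null null I, marked=A B C F
Mark I: refs=K H, marked=A B C F I
Mark K: refs=B J, marked=A B C F I K
Mark H: refs=B, marked=A B C F H I K
Mark J: refs=D K null, marked=A B C F H I J K
Mark D: refs=J null, marked=A B C D F H I J K
Unmarked (collected): E G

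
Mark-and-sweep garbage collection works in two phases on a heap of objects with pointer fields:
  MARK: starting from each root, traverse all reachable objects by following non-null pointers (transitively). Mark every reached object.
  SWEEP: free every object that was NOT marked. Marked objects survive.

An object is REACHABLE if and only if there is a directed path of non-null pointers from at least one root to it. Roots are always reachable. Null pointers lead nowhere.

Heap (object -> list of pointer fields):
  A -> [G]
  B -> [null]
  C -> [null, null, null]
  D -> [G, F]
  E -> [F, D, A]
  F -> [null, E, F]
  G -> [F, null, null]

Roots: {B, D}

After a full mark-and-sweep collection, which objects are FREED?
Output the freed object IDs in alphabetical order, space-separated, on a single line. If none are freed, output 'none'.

Roots: B D
Mark B: refs=null, marked=B
Mark D: refs=G F, marked=B D
Mark G: refs=F null null, marked=B D G
Mark F: refs=null E F, marked=B D F G
Mark E: refs=F D A, marked=B D E F G
Mark A: refs=G, marked=A B D E F G
Unmarked (collected): C

Answer: C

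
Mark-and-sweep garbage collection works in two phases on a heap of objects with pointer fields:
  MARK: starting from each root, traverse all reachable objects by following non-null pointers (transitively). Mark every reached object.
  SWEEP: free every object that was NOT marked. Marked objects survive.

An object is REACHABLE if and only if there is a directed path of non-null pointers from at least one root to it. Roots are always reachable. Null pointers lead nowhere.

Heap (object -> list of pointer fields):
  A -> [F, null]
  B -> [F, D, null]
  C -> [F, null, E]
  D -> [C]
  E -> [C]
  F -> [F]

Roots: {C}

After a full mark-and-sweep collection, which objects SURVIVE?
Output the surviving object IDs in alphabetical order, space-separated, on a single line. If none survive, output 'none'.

Answer: C E F

Derivation:
Roots: C
Mark C: refs=F null E, marked=C
Mark F: refs=F, marked=C F
Mark E: refs=C, marked=C E F
Unmarked (collected): A B D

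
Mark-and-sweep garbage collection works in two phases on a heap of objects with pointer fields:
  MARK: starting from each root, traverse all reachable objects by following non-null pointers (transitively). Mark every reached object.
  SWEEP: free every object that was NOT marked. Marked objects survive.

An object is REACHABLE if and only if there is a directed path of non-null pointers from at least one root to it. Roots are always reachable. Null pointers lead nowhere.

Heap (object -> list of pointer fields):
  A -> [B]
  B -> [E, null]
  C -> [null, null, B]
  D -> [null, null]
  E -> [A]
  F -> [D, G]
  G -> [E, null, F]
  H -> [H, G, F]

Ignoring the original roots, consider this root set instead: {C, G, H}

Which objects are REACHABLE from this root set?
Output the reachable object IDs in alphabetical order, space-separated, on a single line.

Answer: A B C D E F G H

Derivation:
Roots: C G H
Mark C: refs=null null B, marked=C
Mark G: refs=E null F, marked=C G
Mark H: refs=H G F, marked=C G H
Mark B: refs=E null, marked=B C G H
Mark E: refs=A, marked=B C E G H
Mark F: refs=D G, marked=B C E F G H
Mark A: refs=B, marked=A B C E F G H
Mark D: refs=null null, marked=A B C D E F G H
Unmarked (collected): (none)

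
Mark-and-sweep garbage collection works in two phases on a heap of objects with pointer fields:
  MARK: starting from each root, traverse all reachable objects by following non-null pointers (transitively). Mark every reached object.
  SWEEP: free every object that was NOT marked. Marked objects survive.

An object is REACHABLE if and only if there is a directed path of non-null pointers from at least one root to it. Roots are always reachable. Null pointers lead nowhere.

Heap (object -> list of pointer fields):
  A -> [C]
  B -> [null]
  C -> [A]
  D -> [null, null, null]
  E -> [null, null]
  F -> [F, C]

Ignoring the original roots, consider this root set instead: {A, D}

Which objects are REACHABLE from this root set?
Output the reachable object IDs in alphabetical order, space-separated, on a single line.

Answer: A C D

Derivation:
Roots: A D
Mark A: refs=C, marked=A
Mark D: refs=null null null, marked=A D
Mark C: refs=A, marked=A C D
Unmarked (collected): B E F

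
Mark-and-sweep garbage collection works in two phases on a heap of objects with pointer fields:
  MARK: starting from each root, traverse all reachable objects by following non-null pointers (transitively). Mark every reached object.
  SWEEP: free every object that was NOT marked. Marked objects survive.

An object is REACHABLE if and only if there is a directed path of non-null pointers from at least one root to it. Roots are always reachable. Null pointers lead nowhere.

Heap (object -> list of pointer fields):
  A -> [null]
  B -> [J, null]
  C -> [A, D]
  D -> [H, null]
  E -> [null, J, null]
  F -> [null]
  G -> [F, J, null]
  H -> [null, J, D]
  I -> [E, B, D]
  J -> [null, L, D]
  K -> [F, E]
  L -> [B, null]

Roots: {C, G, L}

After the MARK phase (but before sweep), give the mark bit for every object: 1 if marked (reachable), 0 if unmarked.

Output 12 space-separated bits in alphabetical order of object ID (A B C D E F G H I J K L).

Answer: 1 1 1 1 0 1 1 1 0 1 0 1

Derivation:
Roots: C G L
Mark C: refs=A D, marked=C
Mark G: refs=F J null, marked=C G
Mark L: refs=B null, marked=C G L
Mark A: refs=null, marked=A C G L
Mark D: refs=H null, marked=A C D G L
Mark F: refs=null, marked=A C D F G L
Mark J: refs=null L D, marked=A C D F G J L
Mark B: refs=J null, marked=A B C D F G J L
Mark H: refs=null J D, marked=A B C D F G H J L
Unmarked (collected): E I K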